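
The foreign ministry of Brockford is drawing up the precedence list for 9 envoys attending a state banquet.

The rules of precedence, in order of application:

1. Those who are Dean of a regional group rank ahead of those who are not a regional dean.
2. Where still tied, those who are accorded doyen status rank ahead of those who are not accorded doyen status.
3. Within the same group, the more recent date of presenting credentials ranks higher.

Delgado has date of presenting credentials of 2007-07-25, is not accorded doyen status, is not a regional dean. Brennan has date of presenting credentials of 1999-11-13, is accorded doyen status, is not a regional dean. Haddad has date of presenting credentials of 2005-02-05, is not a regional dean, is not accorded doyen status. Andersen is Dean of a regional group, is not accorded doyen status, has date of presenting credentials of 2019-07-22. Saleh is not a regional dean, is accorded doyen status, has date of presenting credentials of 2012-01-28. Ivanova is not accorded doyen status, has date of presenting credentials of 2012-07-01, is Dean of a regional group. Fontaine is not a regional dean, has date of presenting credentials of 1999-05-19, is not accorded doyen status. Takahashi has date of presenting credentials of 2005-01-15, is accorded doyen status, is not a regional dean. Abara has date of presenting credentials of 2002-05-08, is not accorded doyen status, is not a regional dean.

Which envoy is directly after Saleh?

By the first rule: Andersen and Ivanova (both Dean of a regional group); then Saleh, Takahashi, Brennan, Delgado, Haddad, Abara and Fontaine (each not a regional dean).
Andersen and Ivanova are each not accorded doyen status, so the next rule applies.
Among Andersen and Ivanova, by date of presenting credentials (later first): Andersen (2019-07-22) before Ivanova (2012-07-01).
Among Saleh, Takahashi, Brennan, Delgado, Haddad, Abara and Fontaine, accorded doyen status before not accorded doyen status: Saleh, Takahashi and Brennan (accorded doyen status) before Delgado, Haddad, Abara and Fontaine (not accorded doyen status).
Among Saleh, Takahashi and Brennan, by date of presenting credentials (later first): Saleh (2012-01-28) before Takahashi (2005-01-15) before Brennan (1999-11-13).
Among Delgado, Haddad, Abara and Fontaine, by date of presenting credentials (later first): Delgado (2007-07-25) before Haddad (2005-02-05) before Abara (2002-05-08) before Fontaine (1999-05-19).
Order: Andersen, Ivanova, Saleh, Takahashi, Brennan, Delgado, Haddad, Abara, Fontaine.

Takahashi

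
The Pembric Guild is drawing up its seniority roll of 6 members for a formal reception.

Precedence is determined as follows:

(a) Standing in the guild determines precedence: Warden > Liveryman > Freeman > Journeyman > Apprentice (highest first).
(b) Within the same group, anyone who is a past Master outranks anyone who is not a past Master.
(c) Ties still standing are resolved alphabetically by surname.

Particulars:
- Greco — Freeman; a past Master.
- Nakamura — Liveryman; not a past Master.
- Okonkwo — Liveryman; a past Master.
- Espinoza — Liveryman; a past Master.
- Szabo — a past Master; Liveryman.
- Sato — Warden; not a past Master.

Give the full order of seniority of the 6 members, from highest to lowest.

By standing in the guild: Sato (Warden); then Espinoza, Okonkwo, Szabo and Nakamura (Liveryman); then Greco (Freeman).
Among Espinoza, Okonkwo, Szabo and Nakamura, a past Master before not a past Master: Espinoza, Okonkwo and Szabo (a past Master) before Nakamura (not a past Master).
Among Espinoza, Okonkwo and Szabo, alphabetically by surname: Espinoza before Okonkwo before Szabo.
Full order: Sato, Espinoza, Okonkwo, Szabo, Nakamura, Greco.

Sato, Espinoza, Okonkwo, Szabo, Nakamura, Greco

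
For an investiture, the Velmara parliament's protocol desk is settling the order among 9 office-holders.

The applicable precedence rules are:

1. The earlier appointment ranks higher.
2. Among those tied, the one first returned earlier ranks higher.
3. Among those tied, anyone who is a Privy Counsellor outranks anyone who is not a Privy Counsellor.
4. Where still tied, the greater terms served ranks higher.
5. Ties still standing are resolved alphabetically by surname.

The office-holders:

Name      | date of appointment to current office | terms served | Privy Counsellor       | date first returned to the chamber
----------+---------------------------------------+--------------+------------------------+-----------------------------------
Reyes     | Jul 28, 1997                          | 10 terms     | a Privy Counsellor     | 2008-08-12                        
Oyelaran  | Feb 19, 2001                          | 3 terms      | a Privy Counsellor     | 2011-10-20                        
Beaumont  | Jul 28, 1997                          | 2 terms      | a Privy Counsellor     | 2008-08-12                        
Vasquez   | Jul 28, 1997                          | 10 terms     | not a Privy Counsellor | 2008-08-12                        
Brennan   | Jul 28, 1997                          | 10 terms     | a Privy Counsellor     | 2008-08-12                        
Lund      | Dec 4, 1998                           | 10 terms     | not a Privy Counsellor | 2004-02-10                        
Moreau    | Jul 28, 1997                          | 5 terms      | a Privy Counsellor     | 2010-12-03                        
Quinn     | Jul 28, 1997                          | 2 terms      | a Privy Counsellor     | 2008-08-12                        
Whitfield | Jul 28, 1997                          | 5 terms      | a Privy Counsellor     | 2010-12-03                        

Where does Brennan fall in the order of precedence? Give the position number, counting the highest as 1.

By date of appointment to current office (earlier first): Brennan, Reyes, Beaumont, Quinn, Vasquez, Moreau and Whitfield (each Jul 28, 1997); then Lund (Dec 4, 1998); then Oyelaran (Feb 19, 2001).
Among Brennan, Reyes, Beaumont, Quinn, Vasquez, Moreau and Whitfield, by date first returned to the chamber (earlier first): Brennan, Reyes, Beaumont, Quinn and Vasquez (2008-08-12) before Moreau and Whitfield (2010-12-03).
Among Brennan, Reyes, Beaumont, Quinn and Vasquez, a Privy Counsellor before not a Privy Counsellor: Brennan, Reyes, Beaumont and Quinn (a Privy Counsellor) before Vasquez (not a Privy Counsellor).
Among Brennan, Reyes, Beaumont and Quinn, by terms served (higher first): Brennan and Reyes (10 terms) before Beaumont and Quinn (2 terms).
Among Brennan and Reyes, alphabetically by surname: Brennan before Reyes.
Among Beaumont and Quinn, alphabetically by surname: Beaumont before Quinn.
Moreau and Whitfield are each a Privy Counsellor, so the next rule applies.
Moreau and Whitfield both have terms served 5 terms, so the next rule applies.
Among Moreau and Whitfield, alphabetically by surname: Moreau before Whitfield.
Order: Brennan, Reyes, Beaumont, Quinn, Vasquez, Moreau, Whitfield, Lund, Oyelaran. So position 1.

1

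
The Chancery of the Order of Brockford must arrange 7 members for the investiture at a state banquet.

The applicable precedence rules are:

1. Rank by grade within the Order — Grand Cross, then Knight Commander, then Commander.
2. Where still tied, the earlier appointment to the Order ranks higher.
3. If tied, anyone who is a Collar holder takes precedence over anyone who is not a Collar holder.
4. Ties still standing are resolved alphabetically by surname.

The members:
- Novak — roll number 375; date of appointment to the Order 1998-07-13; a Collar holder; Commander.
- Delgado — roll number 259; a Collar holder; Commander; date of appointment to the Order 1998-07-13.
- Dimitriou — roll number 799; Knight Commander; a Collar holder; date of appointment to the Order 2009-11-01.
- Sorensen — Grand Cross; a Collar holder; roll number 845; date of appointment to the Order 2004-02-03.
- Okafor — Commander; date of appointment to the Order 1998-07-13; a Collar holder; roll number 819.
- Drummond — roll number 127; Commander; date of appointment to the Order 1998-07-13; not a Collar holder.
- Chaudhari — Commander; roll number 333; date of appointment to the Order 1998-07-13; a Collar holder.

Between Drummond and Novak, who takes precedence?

Novak

By grade within the Order: Sorensen (Grand Cross); then Dimitriou (Knight Commander); then Chaudhari, Delgado, Novak, Okafor and Drummond (Commander).
Chaudhari, Delgado, Novak, Okafor and Drummond all have date of appointment to the Order 1998-07-13, so the next rule applies.
Among Chaudhari, Delgado, Novak, Okafor and Drummond, a Collar holder before not a Collar holder: Chaudhari, Delgado, Novak and Okafor (a Collar holder) before Drummond (not a Collar holder).
Among Chaudhari, Delgado, Novak and Okafor, alphabetically by surname: Chaudhari before Delgado before Novak before Okafor.
So Novak takes precedence.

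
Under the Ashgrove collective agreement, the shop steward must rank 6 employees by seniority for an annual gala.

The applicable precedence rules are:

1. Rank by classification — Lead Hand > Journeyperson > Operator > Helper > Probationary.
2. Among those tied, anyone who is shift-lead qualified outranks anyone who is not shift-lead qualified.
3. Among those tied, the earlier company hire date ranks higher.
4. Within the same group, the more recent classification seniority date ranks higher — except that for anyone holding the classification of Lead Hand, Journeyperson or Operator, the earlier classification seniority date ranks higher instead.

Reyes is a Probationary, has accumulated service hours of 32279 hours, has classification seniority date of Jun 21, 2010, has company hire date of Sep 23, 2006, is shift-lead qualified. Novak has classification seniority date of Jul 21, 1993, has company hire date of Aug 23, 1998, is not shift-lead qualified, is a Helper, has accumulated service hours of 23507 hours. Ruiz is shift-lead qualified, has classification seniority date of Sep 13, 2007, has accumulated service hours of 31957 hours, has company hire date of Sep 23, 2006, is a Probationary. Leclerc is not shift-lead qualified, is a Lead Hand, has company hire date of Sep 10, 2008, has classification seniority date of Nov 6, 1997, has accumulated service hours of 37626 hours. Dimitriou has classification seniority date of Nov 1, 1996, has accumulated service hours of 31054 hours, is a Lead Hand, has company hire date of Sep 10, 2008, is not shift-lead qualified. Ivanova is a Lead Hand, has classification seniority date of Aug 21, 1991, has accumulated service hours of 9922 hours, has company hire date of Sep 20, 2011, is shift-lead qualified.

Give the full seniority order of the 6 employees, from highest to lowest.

Ivanova, Dimitriou, Leclerc, Novak, Reyes, Ruiz

By classification: Ivanova, Dimitriou and Leclerc (Lead Hand); then Novak (Helper); then Reyes and Ruiz (Probationary).
Among Ivanova, Dimitriou and Leclerc, shift-lead qualified before not shift-lead qualified: Ivanova (shift-lead qualified) before Dimitriou and Leclerc (not shift-lead qualified).
Dimitriou and Leclerc both have company hire date Sep 10, 2008, so the next rule applies.
Among Dimitriou and Leclerc, by classification seniority date (earlier first) (reversed rule for this group): Dimitriou (Nov 1, 1996) before Leclerc (Nov 6, 1997).
Reyes and Ruiz are each shift-lead qualified, so the next rule applies.
Reyes and Ruiz both have company hire date Sep 23, 2006, so the next rule applies.
Among Reyes and Ruiz, by classification seniority date (later first): Reyes (Jun 21, 2010) before Ruiz (Sep 13, 2007).
Full order: Ivanova, Dimitriou, Leclerc, Novak, Reyes, Ruiz.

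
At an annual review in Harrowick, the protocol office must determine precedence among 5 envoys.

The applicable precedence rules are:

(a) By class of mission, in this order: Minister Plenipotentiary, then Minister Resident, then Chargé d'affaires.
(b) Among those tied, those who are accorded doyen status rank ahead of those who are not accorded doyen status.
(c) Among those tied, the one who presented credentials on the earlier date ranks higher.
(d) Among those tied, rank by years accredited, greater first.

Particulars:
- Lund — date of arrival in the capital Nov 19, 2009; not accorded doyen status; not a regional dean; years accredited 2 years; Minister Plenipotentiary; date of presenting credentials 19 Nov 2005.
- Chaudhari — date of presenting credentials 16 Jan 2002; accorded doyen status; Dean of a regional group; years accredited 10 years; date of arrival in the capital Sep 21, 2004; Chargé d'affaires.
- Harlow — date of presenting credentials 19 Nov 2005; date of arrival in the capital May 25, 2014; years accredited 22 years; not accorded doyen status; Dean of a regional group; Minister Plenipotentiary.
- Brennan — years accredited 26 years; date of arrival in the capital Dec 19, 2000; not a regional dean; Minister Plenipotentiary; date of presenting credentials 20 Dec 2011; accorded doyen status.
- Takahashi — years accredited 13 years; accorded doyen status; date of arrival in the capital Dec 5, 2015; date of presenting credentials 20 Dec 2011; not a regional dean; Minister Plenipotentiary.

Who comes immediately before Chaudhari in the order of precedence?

By class of mission: Brennan, Takahashi, Harlow and Lund (Minister Plenipotentiary); then Chaudhari (Chargé d'affaires).
Among Brennan, Takahashi, Harlow and Lund, accorded doyen status before not accorded doyen status: Brennan and Takahashi (accorded doyen status) before Harlow and Lund (not accorded doyen status).
Brennan and Takahashi both have date of presenting credentials 20 Dec 2011, so the next rule applies.
Among Brennan and Takahashi, by years accredited (higher first): Brennan (26 years) before Takahashi (13 years).
Harlow and Lund both have date of presenting credentials 19 Nov 2005, so the next rule applies.
Among Harlow and Lund, by years accredited (higher first): Harlow (22 years) before Lund (2 years).
Order: Brennan, Takahashi, Harlow, Lund, Chaudhari.

Lund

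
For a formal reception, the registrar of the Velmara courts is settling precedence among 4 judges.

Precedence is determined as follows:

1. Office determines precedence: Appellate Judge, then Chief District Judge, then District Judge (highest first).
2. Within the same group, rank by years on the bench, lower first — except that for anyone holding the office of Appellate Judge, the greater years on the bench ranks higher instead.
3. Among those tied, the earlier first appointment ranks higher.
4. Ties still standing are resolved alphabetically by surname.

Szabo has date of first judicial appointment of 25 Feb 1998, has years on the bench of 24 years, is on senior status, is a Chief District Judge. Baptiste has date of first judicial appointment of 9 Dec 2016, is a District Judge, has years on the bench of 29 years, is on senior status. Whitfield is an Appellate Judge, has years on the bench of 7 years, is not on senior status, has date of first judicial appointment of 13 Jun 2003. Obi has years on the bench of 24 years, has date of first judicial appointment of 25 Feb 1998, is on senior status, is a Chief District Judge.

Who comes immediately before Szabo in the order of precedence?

Obi

By office: Whitfield (Appellate Judge); then Obi and Szabo (Chief District Judge); then Baptiste (District Judge).
Obi and Szabo both have years on the bench 24 years, so the next rule applies.
Obi and Szabo both have date of first judicial appointment 25 Feb 1998, so the next rule applies.
Among Obi and Szabo, alphabetically by surname: Obi before Szabo.
Order: Whitfield, Obi, Szabo, Baptiste.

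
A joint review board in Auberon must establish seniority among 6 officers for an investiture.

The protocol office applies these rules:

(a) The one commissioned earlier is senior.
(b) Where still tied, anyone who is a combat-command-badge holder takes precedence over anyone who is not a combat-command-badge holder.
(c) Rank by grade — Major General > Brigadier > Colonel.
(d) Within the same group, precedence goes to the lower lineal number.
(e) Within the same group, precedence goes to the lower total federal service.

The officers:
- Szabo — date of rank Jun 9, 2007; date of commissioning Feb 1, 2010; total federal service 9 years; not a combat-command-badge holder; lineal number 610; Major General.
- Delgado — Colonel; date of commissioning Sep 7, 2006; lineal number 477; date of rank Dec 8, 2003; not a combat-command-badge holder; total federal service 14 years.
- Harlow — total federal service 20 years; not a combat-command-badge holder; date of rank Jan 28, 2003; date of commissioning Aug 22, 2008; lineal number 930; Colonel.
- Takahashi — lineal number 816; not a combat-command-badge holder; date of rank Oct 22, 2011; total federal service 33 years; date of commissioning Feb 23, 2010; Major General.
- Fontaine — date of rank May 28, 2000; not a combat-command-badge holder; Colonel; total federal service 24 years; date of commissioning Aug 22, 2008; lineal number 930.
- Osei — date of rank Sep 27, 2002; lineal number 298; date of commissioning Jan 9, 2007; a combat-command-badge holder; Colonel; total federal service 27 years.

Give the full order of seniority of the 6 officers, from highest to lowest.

By date of commissioning (earlier first): Delgado (Sep 7, 2006); then Osei (Jan 9, 2007); then Harlow and Fontaine (both Aug 22, 2008); then Szabo (Feb 1, 2010); then Takahashi (Feb 23, 2010).
Harlow and Fontaine are each not a combat-command-badge holder, so the next rule applies.
Harlow and Fontaine are each Colonel, so the next rule applies.
Harlow and Fontaine both have lineal number 930, so the next rule applies.
Among Harlow and Fontaine, by total federal service (lower first): Harlow (20 years) before Fontaine (24 years).
Full order: Delgado, Osei, Harlow, Fontaine, Szabo, Takahashi.

Delgado, Osei, Harlow, Fontaine, Szabo, Takahashi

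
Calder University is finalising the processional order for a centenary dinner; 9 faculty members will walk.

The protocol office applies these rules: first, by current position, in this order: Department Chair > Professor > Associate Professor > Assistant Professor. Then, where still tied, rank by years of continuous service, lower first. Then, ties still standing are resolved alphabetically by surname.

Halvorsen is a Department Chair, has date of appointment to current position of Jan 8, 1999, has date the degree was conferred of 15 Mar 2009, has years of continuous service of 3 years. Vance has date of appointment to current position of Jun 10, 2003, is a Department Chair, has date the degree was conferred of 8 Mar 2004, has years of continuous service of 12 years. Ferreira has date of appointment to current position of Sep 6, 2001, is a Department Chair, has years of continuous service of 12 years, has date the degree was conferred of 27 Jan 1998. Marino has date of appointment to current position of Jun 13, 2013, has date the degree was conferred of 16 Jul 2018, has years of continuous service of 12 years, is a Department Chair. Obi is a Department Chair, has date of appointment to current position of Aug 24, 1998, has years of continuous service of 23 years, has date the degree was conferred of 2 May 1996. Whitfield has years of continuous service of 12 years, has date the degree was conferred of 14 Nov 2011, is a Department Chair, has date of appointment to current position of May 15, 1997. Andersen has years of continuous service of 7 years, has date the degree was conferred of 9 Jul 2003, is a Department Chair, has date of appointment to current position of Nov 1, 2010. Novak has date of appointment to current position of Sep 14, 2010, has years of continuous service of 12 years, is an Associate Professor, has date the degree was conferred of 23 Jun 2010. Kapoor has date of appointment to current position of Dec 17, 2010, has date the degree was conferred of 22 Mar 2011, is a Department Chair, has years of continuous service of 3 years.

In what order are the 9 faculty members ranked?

Halvorsen, Kapoor, Andersen, Ferreira, Marino, Vance, Whitfield, Obi, Novak

By current position: Halvorsen, Kapoor, Andersen, Ferreira, Marino, Vance, Whitfield and Obi (Department Chair); then Novak (Associate Professor).
Among Halvorsen, Kapoor, Andersen, Ferreira, Marino, Vance, Whitfield and Obi, by years of continuous service (lower first): Halvorsen and Kapoor (3 years) before Andersen (7 years) before Ferreira, Marino, Vance and Whitfield (12 years) before Obi (23 years).
Among Halvorsen and Kapoor, alphabetically by surname: Halvorsen before Kapoor.
Among Ferreira, Marino, Vance and Whitfield, alphabetically by surname: Ferreira before Marino before Vance before Whitfield.
Full order: Halvorsen, Kapoor, Andersen, Ferreira, Marino, Vance, Whitfield, Obi, Novak.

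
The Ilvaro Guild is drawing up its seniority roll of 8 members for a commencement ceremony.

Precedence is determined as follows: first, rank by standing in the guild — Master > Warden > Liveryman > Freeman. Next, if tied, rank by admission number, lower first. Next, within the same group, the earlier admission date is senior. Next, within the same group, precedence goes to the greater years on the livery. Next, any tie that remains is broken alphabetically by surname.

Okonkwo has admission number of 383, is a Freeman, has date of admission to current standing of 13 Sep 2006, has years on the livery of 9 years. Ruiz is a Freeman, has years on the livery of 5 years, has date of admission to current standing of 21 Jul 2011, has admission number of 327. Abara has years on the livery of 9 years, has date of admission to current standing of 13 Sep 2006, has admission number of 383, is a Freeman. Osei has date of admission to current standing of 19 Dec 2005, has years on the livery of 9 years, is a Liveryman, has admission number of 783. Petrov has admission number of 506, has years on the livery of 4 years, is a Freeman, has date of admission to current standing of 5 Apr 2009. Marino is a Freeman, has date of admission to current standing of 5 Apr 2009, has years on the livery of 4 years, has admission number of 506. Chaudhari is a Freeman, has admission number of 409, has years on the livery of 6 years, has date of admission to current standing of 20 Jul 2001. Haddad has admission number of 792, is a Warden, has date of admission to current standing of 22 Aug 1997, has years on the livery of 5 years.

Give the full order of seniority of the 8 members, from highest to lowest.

Haddad, Osei, Ruiz, Abara, Okonkwo, Chaudhari, Marino, Petrov

By standing in the guild: Haddad (Warden); then Osei (Liveryman); then Ruiz, Abara, Okonkwo, Chaudhari, Marino and Petrov (Freeman).
Among Ruiz, Abara, Okonkwo, Chaudhari, Marino and Petrov, by admission number (lower first): Ruiz (327) before Abara and Okonkwo (383) before Chaudhari (409) before Marino and Petrov (506).
Abara and Okonkwo both have date of admission to current standing 13 Sep 2006, so the next rule applies.
Abara and Okonkwo both have years on the livery 9 years, so the next rule applies.
Among Abara and Okonkwo, alphabetically by surname: Abara before Okonkwo.
Marino and Petrov both have date of admission to current standing 5 Apr 2009, so the next rule applies.
Marino and Petrov both have years on the livery 4 years, so the next rule applies.
Among Marino and Petrov, alphabetically by surname: Marino before Petrov.
Full order: Haddad, Osei, Ruiz, Abara, Okonkwo, Chaudhari, Marino, Petrov.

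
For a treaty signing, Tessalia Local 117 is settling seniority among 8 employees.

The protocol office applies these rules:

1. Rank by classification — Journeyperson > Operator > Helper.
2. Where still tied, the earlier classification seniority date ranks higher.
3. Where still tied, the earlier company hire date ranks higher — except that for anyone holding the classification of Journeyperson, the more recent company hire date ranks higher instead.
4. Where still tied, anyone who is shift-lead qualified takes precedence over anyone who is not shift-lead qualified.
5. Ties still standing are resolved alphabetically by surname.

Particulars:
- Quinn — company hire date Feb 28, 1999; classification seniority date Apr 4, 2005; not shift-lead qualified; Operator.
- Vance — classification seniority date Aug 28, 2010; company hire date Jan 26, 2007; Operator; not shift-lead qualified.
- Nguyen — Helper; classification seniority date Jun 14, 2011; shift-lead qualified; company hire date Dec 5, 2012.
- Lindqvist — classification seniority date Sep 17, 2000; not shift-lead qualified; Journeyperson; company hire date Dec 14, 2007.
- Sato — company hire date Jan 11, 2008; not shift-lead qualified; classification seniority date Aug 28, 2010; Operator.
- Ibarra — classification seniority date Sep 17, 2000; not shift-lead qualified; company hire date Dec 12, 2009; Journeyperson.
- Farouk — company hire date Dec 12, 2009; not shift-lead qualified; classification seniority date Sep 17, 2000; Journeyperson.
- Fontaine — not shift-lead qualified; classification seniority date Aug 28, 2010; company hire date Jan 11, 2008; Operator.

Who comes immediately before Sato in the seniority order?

Fontaine

By classification: Farouk, Ibarra and Lindqvist (Journeyperson); then Quinn, Vance, Fontaine and Sato (Operator); then Nguyen (Helper).
Farouk, Ibarra and Lindqvist all have classification seniority date Sep 17, 2000, so the next rule applies.
Among Farouk, Ibarra and Lindqvist, by company hire date (later first) (reversed rule for this group): Farouk and Ibarra (Dec 12, 2009) before Lindqvist (Dec 14, 2007).
Farouk and Ibarra are each not shift-lead qualified, so the next rule applies.
Among Farouk and Ibarra, alphabetically by surname: Farouk before Ibarra.
Among Quinn, Vance, Fontaine and Sato, by classification seniority date (earlier first): Quinn (Apr 4, 2005) before Vance, Fontaine and Sato (Aug 28, 2010).
Among Vance, Fontaine and Sato, by company hire date (earlier first): Vance (Jan 26, 2007) before Fontaine and Sato (Jan 11, 2008).
Fontaine and Sato are each not shift-lead qualified, so the next rule applies.
Among Fontaine and Sato, alphabetically by surname: Fontaine before Sato.
Order: Farouk, Ibarra, Lindqvist, Quinn, Vance, Fontaine, Sato, Nguyen.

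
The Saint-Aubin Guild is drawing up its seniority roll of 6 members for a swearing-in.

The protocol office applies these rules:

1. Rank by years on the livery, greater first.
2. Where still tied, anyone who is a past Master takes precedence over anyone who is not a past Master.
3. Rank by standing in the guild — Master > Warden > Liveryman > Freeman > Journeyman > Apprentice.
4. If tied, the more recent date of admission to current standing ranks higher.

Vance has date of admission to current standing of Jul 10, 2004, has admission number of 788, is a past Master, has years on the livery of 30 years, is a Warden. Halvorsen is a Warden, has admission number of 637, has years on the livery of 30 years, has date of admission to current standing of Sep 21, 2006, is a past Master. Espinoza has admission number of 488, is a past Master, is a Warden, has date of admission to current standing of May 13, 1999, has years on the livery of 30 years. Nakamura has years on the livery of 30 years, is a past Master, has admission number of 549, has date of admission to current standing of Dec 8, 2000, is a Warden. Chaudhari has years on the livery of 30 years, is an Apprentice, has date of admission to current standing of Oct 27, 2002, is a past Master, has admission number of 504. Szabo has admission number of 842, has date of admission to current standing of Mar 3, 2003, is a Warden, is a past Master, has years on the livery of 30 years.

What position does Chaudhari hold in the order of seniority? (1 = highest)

By years on the livery (higher first): Halvorsen, Vance, Szabo, Nakamura, Espinoza and Chaudhari (each 30 years).
Halvorsen, Vance, Szabo, Nakamura, Espinoza and Chaudhari are each a past Master, so the next rule applies.
Among Halvorsen, Vance, Szabo, Nakamura, Espinoza and Chaudhari, by standing in the guild: Halvorsen, Vance, Szabo, Nakamura and Espinoza (Warden) before Chaudhari (Apprentice).
Among Halvorsen, Vance, Szabo, Nakamura and Espinoza, by date of admission to current standing (later first): Halvorsen (Sep 21, 2006) before Vance (Jul 10, 2004) before Szabo (Mar 3, 2003) before Nakamura (Dec 8, 2000) before Espinoza (May 13, 1999).
Order: Halvorsen, Vance, Szabo, Nakamura, Espinoza, Chaudhari. So position 6.

6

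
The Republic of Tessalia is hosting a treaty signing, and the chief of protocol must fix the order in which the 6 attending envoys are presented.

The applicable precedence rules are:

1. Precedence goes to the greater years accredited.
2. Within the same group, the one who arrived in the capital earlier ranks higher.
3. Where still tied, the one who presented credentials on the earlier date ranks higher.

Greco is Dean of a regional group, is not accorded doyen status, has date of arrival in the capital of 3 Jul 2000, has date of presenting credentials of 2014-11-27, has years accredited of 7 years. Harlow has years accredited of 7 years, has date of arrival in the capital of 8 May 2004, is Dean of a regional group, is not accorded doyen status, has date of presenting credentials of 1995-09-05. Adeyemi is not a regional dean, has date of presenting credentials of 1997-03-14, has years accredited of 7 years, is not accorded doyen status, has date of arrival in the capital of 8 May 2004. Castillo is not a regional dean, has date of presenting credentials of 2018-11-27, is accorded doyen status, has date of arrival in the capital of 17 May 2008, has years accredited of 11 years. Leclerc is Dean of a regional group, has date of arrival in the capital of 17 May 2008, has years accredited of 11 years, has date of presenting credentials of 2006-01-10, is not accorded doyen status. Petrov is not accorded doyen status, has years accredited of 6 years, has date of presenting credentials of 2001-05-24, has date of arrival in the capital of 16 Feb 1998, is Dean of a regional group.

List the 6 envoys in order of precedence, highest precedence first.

Leclerc, Castillo, Greco, Harlow, Adeyemi, Petrov

By years accredited (higher first): Leclerc and Castillo (both 11 years); then Greco, Harlow and Adeyemi (each 7 years); then Petrov (6 years).
Leclerc and Castillo both have date of arrival in the capital 17 May 2008, so the next rule applies.
Among Leclerc and Castillo, by date of presenting credentials (earlier first): Leclerc (2006-01-10) before Castillo (2018-11-27).
Among Greco, Harlow and Adeyemi, by date of arrival in the capital (earlier first): Greco (3 Jul 2000) before Harlow and Adeyemi (8 May 2004).
Among Harlow and Adeyemi, by date of presenting credentials (earlier first): Harlow (1995-09-05) before Adeyemi (1997-03-14).
Full order: Leclerc, Castillo, Greco, Harlow, Adeyemi, Petrov.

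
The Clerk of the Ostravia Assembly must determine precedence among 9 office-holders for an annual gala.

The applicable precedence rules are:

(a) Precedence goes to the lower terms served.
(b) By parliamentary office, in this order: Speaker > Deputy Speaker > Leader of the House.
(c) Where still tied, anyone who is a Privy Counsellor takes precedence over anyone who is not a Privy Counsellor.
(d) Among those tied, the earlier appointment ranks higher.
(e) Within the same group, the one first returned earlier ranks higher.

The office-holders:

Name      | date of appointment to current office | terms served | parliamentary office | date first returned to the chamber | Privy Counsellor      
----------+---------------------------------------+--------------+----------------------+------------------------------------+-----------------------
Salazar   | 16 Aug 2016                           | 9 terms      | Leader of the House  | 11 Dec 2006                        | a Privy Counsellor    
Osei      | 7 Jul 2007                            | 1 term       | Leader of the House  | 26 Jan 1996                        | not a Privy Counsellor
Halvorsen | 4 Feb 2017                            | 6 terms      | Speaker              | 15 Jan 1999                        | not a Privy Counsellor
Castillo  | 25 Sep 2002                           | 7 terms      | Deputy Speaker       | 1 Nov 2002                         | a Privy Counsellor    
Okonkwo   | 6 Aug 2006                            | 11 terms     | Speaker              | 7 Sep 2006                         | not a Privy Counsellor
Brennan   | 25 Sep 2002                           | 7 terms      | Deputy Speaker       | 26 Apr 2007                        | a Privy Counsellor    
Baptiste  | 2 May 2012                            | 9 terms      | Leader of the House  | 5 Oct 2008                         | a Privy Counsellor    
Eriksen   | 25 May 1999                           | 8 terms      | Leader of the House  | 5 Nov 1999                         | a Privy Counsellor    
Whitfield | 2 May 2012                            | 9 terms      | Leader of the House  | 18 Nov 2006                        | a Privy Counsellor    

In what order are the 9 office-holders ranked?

Osei, Halvorsen, Castillo, Brennan, Eriksen, Whitfield, Baptiste, Salazar, Okonkwo

By terms served (lower first): Osei (1 term); then Halvorsen (6 terms); then Castillo and Brennan (both 7 terms); then Eriksen (8 terms); then Whitfield, Baptiste and Salazar (each 9 terms); then Okonkwo (11 terms).
Castillo and Brennan are each Deputy Speaker, so the next rule applies.
Castillo and Brennan are each a Privy Counsellor, so the next rule applies.
Castillo and Brennan both have date of appointment to current office 25 Sep 2002, so the next rule applies.
Among Castillo and Brennan, by date first returned to the chamber (earlier first): Castillo (1 Nov 2002) before Brennan (26 Apr 2007).
Whitfield, Baptiste and Salazar are each Leader of the House, so the next rule applies.
Whitfield, Baptiste and Salazar are each a Privy Counsellor, so the next rule applies.
Among Whitfield, Baptiste and Salazar, by date of appointment to current office (earlier first): Whitfield and Baptiste (2 May 2012) before Salazar (16 Aug 2016).
Among Whitfield and Baptiste, by date first returned to the chamber (earlier first): Whitfield (18 Nov 2006) before Baptiste (5 Oct 2008).
Full order: Osei, Halvorsen, Castillo, Brennan, Eriksen, Whitfield, Baptiste, Salazar, Okonkwo.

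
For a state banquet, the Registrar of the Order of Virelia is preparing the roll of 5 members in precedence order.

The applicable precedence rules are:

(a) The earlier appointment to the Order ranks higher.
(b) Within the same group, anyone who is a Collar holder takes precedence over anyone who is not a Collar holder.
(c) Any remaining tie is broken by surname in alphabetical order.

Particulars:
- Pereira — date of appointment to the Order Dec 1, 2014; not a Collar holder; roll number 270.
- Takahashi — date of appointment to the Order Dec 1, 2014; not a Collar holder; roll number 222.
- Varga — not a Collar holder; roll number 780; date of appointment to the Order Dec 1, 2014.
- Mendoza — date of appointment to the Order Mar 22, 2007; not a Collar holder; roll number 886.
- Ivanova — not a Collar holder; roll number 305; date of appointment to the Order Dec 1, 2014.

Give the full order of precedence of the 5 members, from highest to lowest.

By date of appointment to the Order (earlier first): Mendoza (Mar 22, 2007); then Ivanova, Pereira, Takahashi and Varga (each Dec 1, 2014).
Ivanova, Pereira, Takahashi and Varga are each not a Collar holder, so the next rule applies.
Among Ivanova, Pereira, Takahashi and Varga, alphabetically by surname: Ivanova before Pereira before Takahashi before Varga.
Full order: Mendoza, Ivanova, Pereira, Takahashi, Varga.

Mendoza, Ivanova, Pereira, Takahashi, Varga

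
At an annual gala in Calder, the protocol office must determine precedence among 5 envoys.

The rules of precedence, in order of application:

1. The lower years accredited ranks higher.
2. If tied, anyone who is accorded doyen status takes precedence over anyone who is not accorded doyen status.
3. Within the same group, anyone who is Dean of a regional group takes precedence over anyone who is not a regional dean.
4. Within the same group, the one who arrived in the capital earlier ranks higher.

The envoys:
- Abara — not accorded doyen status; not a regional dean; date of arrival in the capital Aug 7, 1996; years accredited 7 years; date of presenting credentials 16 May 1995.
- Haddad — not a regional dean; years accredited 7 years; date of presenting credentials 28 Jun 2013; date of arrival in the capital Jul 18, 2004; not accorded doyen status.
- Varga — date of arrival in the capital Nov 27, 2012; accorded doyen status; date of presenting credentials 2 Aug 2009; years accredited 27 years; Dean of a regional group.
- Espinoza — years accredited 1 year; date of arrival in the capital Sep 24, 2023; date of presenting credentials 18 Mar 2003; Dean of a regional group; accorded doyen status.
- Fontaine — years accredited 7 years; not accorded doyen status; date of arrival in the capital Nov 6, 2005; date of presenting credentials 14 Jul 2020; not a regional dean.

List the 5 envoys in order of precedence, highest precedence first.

Espinoza, Abara, Haddad, Fontaine, Varga

By years accredited (lower first): Espinoza (1 year); then Abara, Haddad and Fontaine (each 7 years); then Varga (27 years).
Abara, Haddad and Fontaine are each not accorded doyen status, so the next rule applies.
Abara, Haddad and Fontaine are each not a regional dean, so the next rule applies.
Among Abara, Haddad and Fontaine, by date of arrival in the capital (earlier first): Abara (Aug 7, 1996) before Haddad (Jul 18, 2004) before Fontaine (Nov 6, 2005).
Full order: Espinoza, Abara, Haddad, Fontaine, Varga.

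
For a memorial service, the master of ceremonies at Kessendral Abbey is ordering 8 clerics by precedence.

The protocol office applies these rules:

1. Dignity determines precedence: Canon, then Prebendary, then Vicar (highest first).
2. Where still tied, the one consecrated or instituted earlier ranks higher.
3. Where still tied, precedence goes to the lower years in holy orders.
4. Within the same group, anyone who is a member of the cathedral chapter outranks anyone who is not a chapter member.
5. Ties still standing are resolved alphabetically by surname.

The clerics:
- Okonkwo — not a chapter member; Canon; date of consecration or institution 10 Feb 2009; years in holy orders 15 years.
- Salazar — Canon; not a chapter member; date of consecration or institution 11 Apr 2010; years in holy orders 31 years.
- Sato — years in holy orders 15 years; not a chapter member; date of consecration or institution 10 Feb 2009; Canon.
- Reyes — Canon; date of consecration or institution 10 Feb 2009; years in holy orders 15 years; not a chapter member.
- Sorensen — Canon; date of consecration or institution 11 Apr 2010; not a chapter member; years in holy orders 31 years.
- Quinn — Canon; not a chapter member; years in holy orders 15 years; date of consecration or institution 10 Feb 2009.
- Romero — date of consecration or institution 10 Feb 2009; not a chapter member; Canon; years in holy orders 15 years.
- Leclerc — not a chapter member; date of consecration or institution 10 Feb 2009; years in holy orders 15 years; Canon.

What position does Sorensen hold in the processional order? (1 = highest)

8

By dignity: Leclerc, Okonkwo, Quinn, Reyes, Romero, Sato, Salazar and Sorensen (Canon).
Among Leclerc, Okonkwo, Quinn, Reyes, Romero, Sato, Salazar and Sorensen, by date of consecration or institution (earlier first): Leclerc, Okonkwo, Quinn, Reyes, Romero and Sato (10 Feb 2009) before Salazar and Sorensen (11 Apr 2010).
Leclerc, Okonkwo, Quinn, Reyes, Romero and Sato all have years in holy orders 15 years, so the next rule applies.
Leclerc, Okonkwo, Quinn, Reyes, Romero and Sato are each not a chapter member, so the next rule applies.
Among Leclerc, Okonkwo, Quinn, Reyes, Romero and Sato, alphabetically by surname: Leclerc before Okonkwo before Quinn before Reyes before Romero before Sato.
Salazar and Sorensen both have years in holy orders 31 years, so the next rule applies.
Salazar and Sorensen are each not a chapter member, so the next rule applies.
Among Salazar and Sorensen, alphabetically by surname: Salazar before Sorensen.
Order: Leclerc, Okonkwo, Quinn, Reyes, Romero, Sato, Salazar, Sorensen. So position 8.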